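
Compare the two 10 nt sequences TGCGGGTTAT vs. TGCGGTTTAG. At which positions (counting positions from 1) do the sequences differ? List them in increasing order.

6, 10

Differences at position 6 (G→T), position 10 (T→G).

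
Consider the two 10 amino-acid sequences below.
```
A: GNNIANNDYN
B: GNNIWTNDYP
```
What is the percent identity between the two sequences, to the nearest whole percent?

3 positions differ (5, 6, 10), so 7 of 10 match: 7/10 = 70%.

70%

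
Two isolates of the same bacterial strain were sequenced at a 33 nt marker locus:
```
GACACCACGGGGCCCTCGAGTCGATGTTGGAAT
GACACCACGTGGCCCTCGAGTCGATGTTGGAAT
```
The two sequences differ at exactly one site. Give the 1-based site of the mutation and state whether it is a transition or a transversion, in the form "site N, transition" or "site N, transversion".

The sequences differ only at site 10: G→T (purine→pyrimidine), a transversion.

site 10, transversion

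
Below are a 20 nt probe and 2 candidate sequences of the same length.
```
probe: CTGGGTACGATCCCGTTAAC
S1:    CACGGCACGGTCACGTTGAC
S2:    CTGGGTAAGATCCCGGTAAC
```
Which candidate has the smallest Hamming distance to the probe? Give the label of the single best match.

S2

S1 differs at 6 positions; S2 differs at 2 positions. The closest is S2.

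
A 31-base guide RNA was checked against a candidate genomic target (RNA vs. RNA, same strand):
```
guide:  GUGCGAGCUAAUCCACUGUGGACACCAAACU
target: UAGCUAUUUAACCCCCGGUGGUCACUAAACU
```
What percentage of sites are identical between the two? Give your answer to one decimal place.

10 positions differ (1, 2, 5, 7, 8, 12, 15, 17, 22, 26), so 21 of 31 match: 21/31 = 67.74%.

67.7%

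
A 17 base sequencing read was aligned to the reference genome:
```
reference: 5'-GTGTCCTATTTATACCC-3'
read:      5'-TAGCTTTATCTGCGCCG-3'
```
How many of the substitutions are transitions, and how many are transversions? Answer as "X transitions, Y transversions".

Mismatches (1-based):
base 1: G→T (purine→pyrimidine, transversion)
base 2: T→A (pyrimidine→purine, transversion)
base 4: T→C (pyrimidine→pyrimidine, transition)
base 5: C→T (pyrimidine→pyrimidine, transition)
base 6: C→T (pyrimidine→pyrimidine, transition)
base 10: T→C (pyrimidine→pyrimidine, transition)
base 12: A→G (purine→purine, transition)
base 13: T→C (pyrimidine→pyrimidine, transition)
base 14: A→G (purine→purine, transition)
base 17: C→G (pyrimidine→purine, transversion)

7 transitions, 3 transversions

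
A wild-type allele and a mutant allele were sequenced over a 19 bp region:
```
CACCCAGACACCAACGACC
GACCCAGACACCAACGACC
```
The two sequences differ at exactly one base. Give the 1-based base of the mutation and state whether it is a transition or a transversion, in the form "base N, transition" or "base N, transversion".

Base 1 changes C→G. C is a pyrimidine and G is a purine, so this is a transversion.

base 1, transversion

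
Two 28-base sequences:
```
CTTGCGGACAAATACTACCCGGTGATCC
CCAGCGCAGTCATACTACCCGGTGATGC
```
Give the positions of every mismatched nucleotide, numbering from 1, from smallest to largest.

2, 3, 7, 9, 10, 11, 27

Scanning 1-based: 2: T/C; 3: T/A; 7: G/C; 9: C/G; 10: A/T; 11: A/C; 27: C/G.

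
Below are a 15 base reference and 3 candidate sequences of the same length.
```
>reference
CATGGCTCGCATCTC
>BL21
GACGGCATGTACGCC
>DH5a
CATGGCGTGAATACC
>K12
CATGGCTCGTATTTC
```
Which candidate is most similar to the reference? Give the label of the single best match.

BL21 differs at 8 sites; DH5a differs at 5 sites; K12 differs at 2 sites. The closest is K12.

K12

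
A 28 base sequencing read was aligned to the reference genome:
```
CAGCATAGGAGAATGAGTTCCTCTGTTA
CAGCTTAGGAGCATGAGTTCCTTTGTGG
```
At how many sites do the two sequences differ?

5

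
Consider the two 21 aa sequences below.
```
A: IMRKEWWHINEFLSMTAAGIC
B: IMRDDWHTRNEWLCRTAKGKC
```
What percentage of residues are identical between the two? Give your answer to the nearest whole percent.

52%

10 positions differ (4, 5, 7, 8, 9, 12, 14, 15, 18, 20), so 11 of 21 match: 11/21 = 52.38%.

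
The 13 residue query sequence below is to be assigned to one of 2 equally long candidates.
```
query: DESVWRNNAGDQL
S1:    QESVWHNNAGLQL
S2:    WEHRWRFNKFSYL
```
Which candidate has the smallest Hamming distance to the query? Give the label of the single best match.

S1 differs at 3 residues; S2 differs at 8 residues. The closest is S1.

S1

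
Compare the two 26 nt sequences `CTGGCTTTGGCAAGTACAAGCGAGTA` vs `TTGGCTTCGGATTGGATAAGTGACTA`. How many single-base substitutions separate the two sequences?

The sequences differ at sites 1, 8, 11, 12, 13, 15, 17, 21, 24 (1-based) — 9 in total.

9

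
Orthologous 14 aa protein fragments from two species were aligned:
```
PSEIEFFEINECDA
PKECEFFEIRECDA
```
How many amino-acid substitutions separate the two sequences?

3

Comparing position by position, 3 positions differ: 2 (S/K), 4 (I/C), 10 (N/R).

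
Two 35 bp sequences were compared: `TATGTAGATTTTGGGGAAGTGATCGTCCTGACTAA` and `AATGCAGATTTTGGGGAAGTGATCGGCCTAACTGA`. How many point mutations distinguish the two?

5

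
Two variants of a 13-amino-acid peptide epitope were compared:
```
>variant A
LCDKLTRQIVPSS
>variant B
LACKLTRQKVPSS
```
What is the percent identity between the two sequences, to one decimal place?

Mismatches at positions 2, 3, 9 (1-based): 3 of 13.
Identical positions: 10/13 = 76.92% → 76.9%.

76.9%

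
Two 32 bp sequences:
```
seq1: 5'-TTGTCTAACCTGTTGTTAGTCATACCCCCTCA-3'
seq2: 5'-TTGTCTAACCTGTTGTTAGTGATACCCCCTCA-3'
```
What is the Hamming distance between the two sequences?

1

Mismatches (1-based): site 21: C→G.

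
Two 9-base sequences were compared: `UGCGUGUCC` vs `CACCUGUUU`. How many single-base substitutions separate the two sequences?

Mismatches (1-based): position 1: U→C; position 2: G→A; position 4: G→C; position 8: C→U; position 9: C→U.

5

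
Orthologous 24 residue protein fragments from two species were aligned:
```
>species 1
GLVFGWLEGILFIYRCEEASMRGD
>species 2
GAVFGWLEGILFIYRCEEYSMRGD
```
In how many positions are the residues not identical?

2

Mismatches (1-based): position 2: L→A; position 19: A→Y.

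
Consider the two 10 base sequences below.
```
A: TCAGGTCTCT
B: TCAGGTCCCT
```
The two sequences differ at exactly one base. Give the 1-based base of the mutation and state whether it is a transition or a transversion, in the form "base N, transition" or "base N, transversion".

The sequences differ only at base 8: T→C (pyrimidine→pyrimidine), a transition.

base 8, transition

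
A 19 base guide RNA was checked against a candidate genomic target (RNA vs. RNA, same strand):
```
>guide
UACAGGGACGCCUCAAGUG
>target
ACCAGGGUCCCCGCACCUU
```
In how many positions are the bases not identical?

Comparing position by position, 8 positions differ: 1 (U/A), 2 (A/C), 8 (A/U), 10 (G/C), 13 (U/G), 16 (A/C), 17 (G/C), 19 (G/U).

8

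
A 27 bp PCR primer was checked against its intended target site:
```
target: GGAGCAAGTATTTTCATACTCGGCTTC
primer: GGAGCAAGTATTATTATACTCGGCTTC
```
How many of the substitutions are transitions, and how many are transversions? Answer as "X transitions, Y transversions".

1 transition, 1 transversion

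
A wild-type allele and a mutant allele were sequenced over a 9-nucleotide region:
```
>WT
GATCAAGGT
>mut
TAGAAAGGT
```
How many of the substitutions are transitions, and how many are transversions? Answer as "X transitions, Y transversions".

Mismatches (1-based):
site 1: G→T (purine→pyrimidine, transversion)
site 3: T→G (pyrimidine→purine, transversion)
site 4: C→A (pyrimidine→purine, transversion)

0 transitions, 3 transversions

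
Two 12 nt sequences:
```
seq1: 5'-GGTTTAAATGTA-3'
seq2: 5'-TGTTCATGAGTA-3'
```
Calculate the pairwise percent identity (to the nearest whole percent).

58%

5 positions differ (1, 5, 7, 8, 9), so 7 of 12 match: 7/12 = 58.33%.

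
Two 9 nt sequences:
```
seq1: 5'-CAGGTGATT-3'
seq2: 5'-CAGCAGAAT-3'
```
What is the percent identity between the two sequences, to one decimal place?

Mismatches at positions 4, 5, 8 (1-based): 3 of 9.
Identical positions: 6/9 = 66.67% → 66.7%.

66.7%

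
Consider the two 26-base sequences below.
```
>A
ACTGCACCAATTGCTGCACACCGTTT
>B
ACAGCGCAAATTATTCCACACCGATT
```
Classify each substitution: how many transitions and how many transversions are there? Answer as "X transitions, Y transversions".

Transitions (purine↔purine or pyrimidine↔pyrimidine): 6 A→G, 13 G→A, 14 C→T.
Transversions (purine↔pyrimidine): 3 T→A, 8 C→A, 16 G→C, 24 T→A.

3 transitions, 4 transversions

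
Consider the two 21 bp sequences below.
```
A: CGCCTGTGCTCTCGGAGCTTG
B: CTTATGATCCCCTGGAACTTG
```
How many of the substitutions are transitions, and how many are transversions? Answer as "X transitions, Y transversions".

5 transitions, 4 transversions

Transitions (purine↔purine or pyrimidine↔pyrimidine): 3 C→T, 10 T→C, 12 T→C, 13 C→T, 17 G→A.
Transversions (purine↔pyrimidine): 2 G→T, 4 C→A, 7 T→A, 8 G→T.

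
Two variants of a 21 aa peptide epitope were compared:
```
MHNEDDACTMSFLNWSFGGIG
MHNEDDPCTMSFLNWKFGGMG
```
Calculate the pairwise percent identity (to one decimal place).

3 positions differ (7, 16, 20), so 18 of 21 match: 18/21 = 85.71%.

85.7%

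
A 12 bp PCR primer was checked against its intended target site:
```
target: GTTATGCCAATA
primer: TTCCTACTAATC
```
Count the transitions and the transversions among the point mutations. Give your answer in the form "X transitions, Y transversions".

Mismatches (1-based):
site 1: G→T (purine→pyrimidine, transversion)
site 3: T→C (pyrimidine→pyrimidine, transition)
site 4: A→C (purine→pyrimidine, transversion)
site 6: G→A (purine→purine, transition)
site 8: C→T (pyrimidine→pyrimidine, transition)
site 12: A→C (purine→pyrimidine, transversion)

3 transitions, 3 transversions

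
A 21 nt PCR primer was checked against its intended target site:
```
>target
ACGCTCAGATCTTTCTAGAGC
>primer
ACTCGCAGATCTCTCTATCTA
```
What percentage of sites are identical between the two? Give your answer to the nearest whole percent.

7 positions differ (3, 5, 13, 18, 19, 20, 21), so 14 of 21 match: 14/21 = 66.67%.

67%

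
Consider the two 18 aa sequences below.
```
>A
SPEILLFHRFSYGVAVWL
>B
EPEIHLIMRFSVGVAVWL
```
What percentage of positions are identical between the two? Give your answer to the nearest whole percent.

5 positions differ (1, 5, 7, 8, 12), so 13 of 18 match: 13/18 = 72.22%.

72%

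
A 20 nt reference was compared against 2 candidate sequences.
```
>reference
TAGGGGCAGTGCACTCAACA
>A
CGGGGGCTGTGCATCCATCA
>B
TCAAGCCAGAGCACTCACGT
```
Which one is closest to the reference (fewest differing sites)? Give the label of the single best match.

A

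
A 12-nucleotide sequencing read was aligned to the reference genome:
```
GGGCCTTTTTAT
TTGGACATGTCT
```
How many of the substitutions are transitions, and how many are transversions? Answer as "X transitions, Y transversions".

1 transition, 7 transversions

Mismatches (1-based):
site 1: G→T (purine→pyrimidine, transversion)
site 2: G→T (purine→pyrimidine, transversion)
site 4: C→G (pyrimidine→purine, transversion)
site 5: C→A (pyrimidine→purine, transversion)
site 6: T→C (pyrimidine→pyrimidine, transition)
site 7: T→A (pyrimidine→purine, transversion)
site 9: T→G (pyrimidine→purine, transversion)
site 11: A→C (purine→pyrimidine, transversion)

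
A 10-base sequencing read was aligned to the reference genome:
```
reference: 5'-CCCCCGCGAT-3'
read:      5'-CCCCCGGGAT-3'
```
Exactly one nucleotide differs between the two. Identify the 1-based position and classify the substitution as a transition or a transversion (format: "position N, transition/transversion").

The sequences differ only at position 7: C→G (pyrimidine→purine), a transversion.

position 7, transversion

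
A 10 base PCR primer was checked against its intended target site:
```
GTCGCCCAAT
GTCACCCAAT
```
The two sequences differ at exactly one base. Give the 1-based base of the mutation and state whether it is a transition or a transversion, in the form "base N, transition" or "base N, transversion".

The sequences differ only at base 4: G→A (purine→purine), a transition.

base 4, transition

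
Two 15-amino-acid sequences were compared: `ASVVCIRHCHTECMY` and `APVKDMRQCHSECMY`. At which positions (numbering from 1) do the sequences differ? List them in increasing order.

2, 4, 5, 6, 8, 11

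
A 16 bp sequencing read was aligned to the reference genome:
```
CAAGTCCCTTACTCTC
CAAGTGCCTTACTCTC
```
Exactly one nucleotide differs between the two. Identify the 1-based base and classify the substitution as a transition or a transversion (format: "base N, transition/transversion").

base 6, transversion

The sequences differ only at base 6: C→G (pyrimidine→purine), a transversion.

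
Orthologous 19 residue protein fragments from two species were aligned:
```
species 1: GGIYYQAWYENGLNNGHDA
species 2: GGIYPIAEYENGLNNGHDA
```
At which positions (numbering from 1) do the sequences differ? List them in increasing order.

Differences at position 5 (Y→P), position 6 (Q→I), position 8 (W→E).

5, 6, 8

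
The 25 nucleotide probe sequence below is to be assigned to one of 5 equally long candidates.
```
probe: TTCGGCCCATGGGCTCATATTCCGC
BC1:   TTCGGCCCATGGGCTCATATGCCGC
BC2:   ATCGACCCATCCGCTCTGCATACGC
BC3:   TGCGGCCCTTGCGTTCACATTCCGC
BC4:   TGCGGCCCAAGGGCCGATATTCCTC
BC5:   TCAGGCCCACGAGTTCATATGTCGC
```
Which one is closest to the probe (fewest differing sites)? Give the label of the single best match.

BC1

BC1 differs at 1 site; BC2 differs at 9 sites; BC3 differs at 5 sites; BC4 differs at 5 sites; BC5 differs at 7 sites. The closest is BC1.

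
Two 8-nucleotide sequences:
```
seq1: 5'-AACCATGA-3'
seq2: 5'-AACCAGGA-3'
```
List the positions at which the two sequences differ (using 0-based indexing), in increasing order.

Differences at position 5 (T→G).

5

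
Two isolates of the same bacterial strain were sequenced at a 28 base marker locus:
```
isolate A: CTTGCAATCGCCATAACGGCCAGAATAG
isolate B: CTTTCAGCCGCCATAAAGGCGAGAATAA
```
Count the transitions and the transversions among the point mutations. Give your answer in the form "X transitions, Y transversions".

Transitions (purine↔purine or pyrimidine↔pyrimidine): 7 A→G, 8 T→C, 28 G→A.
Transversions (purine↔pyrimidine): 4 G→T, 17 C→A, 21 C→G.

3 transitions, 3 transversions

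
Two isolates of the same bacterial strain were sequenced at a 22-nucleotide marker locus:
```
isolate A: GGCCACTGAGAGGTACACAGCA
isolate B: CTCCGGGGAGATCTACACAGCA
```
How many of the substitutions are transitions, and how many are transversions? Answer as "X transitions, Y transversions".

Transitions (purine↔purine or pyrimidine↔pyrimidine): 5 A→G.
Transversions (purine↔pyrimidine): 1 G→C, 2 G→T, 6 C→G, 7 T→G, 12 G→T, 13 G→C.

1 transition, 6 transversions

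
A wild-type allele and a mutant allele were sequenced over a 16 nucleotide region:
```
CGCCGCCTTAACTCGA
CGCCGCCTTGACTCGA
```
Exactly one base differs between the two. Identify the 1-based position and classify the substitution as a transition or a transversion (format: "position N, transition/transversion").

The sequences differ only at position 10: A→G (purine→purine), a transition.

position 10, transition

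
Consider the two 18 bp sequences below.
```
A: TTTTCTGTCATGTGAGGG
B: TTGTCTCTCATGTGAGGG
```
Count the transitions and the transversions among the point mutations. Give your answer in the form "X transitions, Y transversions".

Transitions (purine↔purine or pyrimidine↔pyrimidine): none.
Transversions (purine↔pyrimidine): 3 T→G, 7 G→C.

0 transitions, 2 transversions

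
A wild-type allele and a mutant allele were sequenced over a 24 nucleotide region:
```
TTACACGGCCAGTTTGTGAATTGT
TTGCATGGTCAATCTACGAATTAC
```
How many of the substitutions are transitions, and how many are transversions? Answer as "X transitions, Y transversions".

Mismatches (1-based):
position 3: A→G (purine→purine, transition)
position 6: C→T (pyrimidine→pyrimidine, transition)
position 9: C→T (pyrimidine→pyrimidine, transition)
position 12: G→A (purine→purine, transition)
position 14: T→C (pyrimidine→pyrimidine, transition)
position 16: G→A (purine→purine, transition)
position 17: T→C (pyrimidine→pyrimidine, transition)
position 23: G→A (purine→purine, transition)
position 24: T→C (pyrimidine→pyrimidine, transition)

9 transitions, 0 transversions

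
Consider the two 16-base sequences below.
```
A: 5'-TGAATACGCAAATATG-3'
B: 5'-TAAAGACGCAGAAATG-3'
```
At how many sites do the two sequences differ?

4

Comparing position by position, 4 sites differ: 2 (G/A), 5 (T/G), 11 (A/G), 13 (T/A).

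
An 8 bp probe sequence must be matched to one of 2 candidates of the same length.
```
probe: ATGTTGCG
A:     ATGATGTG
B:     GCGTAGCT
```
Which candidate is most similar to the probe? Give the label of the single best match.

A

A differs at 2 bases; B differs at 4 bases. The closest is A.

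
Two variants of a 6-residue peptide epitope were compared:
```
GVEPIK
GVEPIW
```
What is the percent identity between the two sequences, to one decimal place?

1 position differs (6), so 5 of 6 match: 5/6 = 83.33%.

83.3%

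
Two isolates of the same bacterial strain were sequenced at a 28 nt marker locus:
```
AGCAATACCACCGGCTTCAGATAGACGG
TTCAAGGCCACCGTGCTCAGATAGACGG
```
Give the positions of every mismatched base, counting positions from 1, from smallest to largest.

1, 2, 6, 7, 14, 15, 16

Differences at position 1 (A→T), position 2 (G→T), position 6 (T→G), position 7 (A→G), position 14 (G→T), position 15 (C→G), position 16 (T→C).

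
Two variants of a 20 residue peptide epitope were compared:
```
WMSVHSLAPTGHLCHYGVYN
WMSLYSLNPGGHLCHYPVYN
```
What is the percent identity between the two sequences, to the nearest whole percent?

75%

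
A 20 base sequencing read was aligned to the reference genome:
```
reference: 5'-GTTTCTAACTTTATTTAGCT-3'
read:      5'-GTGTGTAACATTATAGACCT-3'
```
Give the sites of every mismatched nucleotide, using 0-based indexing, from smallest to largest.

Differences at site 2 (T→G), site 4 (C→G), site 9 (T→A), site 14 (T→A), site 15 (T→G), site 17 (G→C).

2, 4, 9, 14, 15, 17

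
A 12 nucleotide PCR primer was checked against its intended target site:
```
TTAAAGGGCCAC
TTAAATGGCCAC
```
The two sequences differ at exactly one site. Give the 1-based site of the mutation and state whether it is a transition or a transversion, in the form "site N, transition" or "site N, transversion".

The sequences differ only at site 6: G→T (purine→pyrimidine), a transversion.

site 6, transversion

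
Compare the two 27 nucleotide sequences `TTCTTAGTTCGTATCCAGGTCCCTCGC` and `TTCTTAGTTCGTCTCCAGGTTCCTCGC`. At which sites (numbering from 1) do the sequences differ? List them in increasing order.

13, 21

Differences at site 13 (A→C), site 21 (C→T).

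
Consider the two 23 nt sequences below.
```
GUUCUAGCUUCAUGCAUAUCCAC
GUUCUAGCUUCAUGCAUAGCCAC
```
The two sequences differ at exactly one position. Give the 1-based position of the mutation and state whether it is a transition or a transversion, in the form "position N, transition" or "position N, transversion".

Position 19 changes U→G. U is a pyrimidine and G is a purine, so this is a transversion.

position 19, transversion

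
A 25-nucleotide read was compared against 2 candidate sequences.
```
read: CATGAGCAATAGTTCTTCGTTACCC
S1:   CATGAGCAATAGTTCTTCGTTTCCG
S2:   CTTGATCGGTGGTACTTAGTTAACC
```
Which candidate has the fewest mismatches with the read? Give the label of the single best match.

S1

Hamming distances to read — S1: 2; S2: 8.
Smallest is S1 with 2 mismatches.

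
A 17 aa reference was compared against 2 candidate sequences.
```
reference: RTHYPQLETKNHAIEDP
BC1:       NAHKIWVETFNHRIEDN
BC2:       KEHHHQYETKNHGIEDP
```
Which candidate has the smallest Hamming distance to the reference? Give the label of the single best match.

BC1 differs at 9 residues; BC2 differs at 6 residues. The closest is BC2.

BC2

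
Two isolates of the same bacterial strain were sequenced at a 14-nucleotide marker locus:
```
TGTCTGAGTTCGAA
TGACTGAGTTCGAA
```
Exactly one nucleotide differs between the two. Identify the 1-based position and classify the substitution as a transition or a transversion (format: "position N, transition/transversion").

Position 3 changes T→A. T is a pyrimidine and A is a purine, so this is a transversion.

position 3, transversion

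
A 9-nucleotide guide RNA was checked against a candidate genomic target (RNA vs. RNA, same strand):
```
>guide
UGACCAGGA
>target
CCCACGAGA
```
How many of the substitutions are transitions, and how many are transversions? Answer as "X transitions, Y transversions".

3 transitions, 3 transversions

Transitions (purine↔purine or pyrimidine↔pyrimidine): 1 U→C, 6 A→G, 7 G→A.
Transversions (purine↔pyrimidine): 2 G→C, 3 A→C, 4 C→A.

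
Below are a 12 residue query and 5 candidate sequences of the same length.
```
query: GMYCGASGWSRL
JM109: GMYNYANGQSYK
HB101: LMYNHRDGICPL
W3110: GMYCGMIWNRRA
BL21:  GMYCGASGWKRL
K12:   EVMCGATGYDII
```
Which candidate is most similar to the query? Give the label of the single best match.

BL21

Hamming distances to query — JM109: 6; HB101: 8; W3110: 6; BL21: 1; K12: 8.
Smallest is BL21 with 1 mismatch.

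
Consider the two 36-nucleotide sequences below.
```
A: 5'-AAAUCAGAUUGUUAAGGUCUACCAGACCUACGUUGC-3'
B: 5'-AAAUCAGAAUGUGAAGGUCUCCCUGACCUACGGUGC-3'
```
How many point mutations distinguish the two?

5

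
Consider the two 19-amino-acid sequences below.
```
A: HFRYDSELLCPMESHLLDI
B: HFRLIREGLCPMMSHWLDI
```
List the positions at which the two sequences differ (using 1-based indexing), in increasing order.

4, 5, 6, 8, 13, 16

Scanning 1-based: 4: Y/L; 5: D/I; 6: S/R; 8: L/G; 13: E/M; 16: L/W.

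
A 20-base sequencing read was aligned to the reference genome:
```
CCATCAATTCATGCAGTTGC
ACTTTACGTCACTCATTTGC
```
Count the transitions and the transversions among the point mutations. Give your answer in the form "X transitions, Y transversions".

2 transitions, 6 transversions

Mismatches (1-based):
position 1: C→A (pyrimidine→purine, transversion)
position 3: A→T (purine→pyrimidine, transversion)
position 5: C→T (pyrimidine→pyrimidine, transition)
position 7: A→C (purine→pyrimidine, transversion)
position 8: T→G (pyrimidine→purine, transversion)
position 12: T→C (pyrimidine→pyrimidine, transition)
position 13: G→T (purine→pyrimidine, transversion)
position 16: G→T (purine→pyrimidine, transversion)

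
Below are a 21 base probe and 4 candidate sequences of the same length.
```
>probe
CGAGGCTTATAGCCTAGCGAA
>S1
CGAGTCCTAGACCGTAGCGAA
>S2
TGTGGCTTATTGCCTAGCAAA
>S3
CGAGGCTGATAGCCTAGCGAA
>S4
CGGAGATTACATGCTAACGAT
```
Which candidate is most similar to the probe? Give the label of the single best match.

S3

S1 differs at 5 sites; S2 differs at 4 sites; S3 differs at 1 site; S4 differs at 8 sites. The closest is S3.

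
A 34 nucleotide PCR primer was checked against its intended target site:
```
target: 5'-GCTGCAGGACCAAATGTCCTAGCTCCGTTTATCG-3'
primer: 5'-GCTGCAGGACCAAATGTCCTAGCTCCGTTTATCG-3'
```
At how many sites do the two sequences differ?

No positions differ; the sequences are identical.

0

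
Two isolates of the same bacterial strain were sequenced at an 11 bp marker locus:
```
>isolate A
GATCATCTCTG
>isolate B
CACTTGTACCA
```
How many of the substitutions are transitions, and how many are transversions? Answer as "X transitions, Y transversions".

5 transitions, 4 transversions

Transitions (purine↔purine or pyrimidine↔pyrimidine): 3 T→C, 4 C→T, 7 C→T, 10 T→C, 11 G→A.
Transversions (purine↔pyrimidine): 1 G→C, 5 A→T, 6 T→G, 8 T→A.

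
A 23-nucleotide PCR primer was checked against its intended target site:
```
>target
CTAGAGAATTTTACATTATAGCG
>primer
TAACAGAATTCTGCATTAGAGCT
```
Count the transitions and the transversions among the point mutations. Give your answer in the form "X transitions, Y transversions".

Mismatches (1-based):
base 1: C→T (pyrimidine→pyrimidine, transition)
base 2: T→A (pyrimidine→purine, transversion)
base 4: G→C (purine→pyrimidine, transversion)
base 11: T→C (pyrimidine→pyrimidine, transition)
base 13: A→G (purine→purine, transition)
base 19: T→G (pyrimidine→purine, transversion)
base 23: G→T (purine→pyrimidine, transversion)

3 transitions, 4 transversions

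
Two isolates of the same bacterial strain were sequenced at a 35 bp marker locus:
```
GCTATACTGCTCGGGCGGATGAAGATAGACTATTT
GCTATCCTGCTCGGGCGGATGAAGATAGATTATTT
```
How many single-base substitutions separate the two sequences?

2

Mismatches (1-based): site 6: A→C; site 30: C→T.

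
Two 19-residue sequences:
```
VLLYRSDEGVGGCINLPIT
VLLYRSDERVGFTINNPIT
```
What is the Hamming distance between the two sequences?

The sequences differ at positions 9, 12, 13, 16 (1-based) — 4 in total.

4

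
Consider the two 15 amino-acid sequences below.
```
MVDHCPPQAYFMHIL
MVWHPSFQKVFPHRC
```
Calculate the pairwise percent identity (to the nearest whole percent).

40%

Mismatches at positions 3, 5, 6, 7, 9, 10, 12, 14, 15 (1-based): 9 of 15.
Identical positions: 6/15 = 40% → 40%.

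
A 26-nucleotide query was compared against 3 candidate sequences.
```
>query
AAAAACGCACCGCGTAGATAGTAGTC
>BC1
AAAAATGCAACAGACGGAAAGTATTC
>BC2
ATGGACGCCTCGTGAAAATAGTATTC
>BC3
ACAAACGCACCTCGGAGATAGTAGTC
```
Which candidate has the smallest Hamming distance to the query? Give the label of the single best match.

BC3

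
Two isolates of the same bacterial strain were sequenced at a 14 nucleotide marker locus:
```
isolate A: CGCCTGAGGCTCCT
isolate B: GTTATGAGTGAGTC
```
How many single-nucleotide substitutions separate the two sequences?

10

The sequences differ at bases 1, 2, 3, 4, 9, 10, 11, 12, 13, 14 (1-based) — 10 in total.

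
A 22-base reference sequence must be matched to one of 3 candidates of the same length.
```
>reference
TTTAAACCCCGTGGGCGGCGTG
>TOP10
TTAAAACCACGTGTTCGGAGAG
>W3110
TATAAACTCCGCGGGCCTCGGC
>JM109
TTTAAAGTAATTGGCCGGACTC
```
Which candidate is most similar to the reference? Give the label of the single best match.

TOP10

Hamming distances to reference — TOP10: 6; W3110: 7; JM109: 9.
Smallest is TOP10 with 6 mismatches.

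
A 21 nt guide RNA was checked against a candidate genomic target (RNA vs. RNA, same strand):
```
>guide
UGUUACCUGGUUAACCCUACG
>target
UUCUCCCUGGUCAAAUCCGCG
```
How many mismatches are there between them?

8

Comparing position by position, 8 positions differ: 2 (G/U), 3 (U/C), 5 (A/C), 12 (U/C), 15 (C/A), 16 (C/U), 18 (U/C), 19 (A/G).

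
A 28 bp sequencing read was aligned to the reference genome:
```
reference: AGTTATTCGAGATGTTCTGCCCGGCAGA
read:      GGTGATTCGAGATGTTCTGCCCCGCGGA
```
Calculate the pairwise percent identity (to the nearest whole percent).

4 positions differ (1, 4, 23, 26), so 24 of 28 match: 24/28 = 85.71%.

86%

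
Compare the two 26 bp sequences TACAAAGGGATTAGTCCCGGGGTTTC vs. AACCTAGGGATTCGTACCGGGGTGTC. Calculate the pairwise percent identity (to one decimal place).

Mismatches at positions 1, 4, 5, 13, 16, 24 (1-based): 6 of 26.
Identical positions: 20/26 = 76.92% → 76.9%.

76.9%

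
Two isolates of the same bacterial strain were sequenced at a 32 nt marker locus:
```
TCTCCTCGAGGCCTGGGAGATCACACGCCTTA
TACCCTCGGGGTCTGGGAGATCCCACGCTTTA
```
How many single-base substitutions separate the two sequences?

Comparing position by position, 6 positions differ: 2 (C/A), 3 (T/C), 9 (A/G), 12 (C/T), 23 (A/C), 29 (C/T).

6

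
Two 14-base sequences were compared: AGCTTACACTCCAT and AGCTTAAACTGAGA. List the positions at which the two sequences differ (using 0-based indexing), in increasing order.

6, 10, 11, 12, 13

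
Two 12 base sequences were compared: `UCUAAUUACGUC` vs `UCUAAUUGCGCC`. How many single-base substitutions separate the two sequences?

The sequences differ at positions 8, 11 (1-based) — 2 in total.

2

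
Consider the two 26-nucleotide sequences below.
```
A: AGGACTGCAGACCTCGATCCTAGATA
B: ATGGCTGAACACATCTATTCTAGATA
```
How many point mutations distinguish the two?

The sequences differ at positions 2, 4, 8, 10, 13, 16, 19 (1-based) — 7 in total.

7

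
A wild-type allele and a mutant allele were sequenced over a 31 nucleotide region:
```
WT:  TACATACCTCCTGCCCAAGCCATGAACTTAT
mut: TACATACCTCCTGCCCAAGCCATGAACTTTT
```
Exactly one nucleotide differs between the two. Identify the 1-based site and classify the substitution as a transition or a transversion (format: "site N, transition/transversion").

site 30, transversion

Site 30 changes A→T. A is a purine and T is a pyrimidine, so this is a transversion.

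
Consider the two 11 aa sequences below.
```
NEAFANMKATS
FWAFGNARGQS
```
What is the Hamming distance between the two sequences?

Mismatches (1-based): position 1: N→F; position 2: E→W; position 5: A→G; position 7: M→A; position 8: K→R; position 9: A→G; position 10: T→Q.

7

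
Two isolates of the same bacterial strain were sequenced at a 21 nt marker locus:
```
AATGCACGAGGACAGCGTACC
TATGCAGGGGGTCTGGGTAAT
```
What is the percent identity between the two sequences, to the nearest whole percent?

62%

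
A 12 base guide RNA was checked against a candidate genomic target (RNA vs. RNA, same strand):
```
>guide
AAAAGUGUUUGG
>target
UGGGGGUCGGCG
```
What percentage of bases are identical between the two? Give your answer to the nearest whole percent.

10 positions differ (1, 2, 3, 4, 6, 7, 8, 9, 10, 11), so 2 of 12 match: 2/12 = 16.67%.

17%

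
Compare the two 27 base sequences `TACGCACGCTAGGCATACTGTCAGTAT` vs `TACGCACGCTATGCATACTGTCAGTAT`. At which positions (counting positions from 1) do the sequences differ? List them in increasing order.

Scanning 1-based: 12: G/T.

12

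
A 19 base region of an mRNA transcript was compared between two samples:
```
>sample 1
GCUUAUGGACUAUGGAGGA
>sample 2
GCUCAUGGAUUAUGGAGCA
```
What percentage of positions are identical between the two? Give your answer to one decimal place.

84.2%

3 positions differ (4, 10, 18), so 16 of 19 match: 16/19 = 84.21%.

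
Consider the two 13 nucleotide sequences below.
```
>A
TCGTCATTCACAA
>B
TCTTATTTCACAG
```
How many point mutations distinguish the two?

4

Comparing position by position, 4 bases differ: 3 (G/T), 5 (C/A), 6 (A/T), 13 (A/G).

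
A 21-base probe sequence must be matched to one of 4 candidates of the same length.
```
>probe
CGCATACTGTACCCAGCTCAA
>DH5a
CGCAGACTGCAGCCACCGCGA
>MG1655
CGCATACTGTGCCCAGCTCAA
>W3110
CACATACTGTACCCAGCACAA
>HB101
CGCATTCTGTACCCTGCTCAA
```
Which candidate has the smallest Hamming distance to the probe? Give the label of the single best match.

MG1655

Hamming distances to probe — DH5a: 6; MG1655: 1; W3110: 2; HB101: 2.
Smallest is MG1655 with 1 mismatch.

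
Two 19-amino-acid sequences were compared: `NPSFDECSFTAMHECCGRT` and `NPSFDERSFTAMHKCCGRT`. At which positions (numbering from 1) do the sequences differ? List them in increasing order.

Differences at position 7 (C→R), position 14 (E→K).

7, 14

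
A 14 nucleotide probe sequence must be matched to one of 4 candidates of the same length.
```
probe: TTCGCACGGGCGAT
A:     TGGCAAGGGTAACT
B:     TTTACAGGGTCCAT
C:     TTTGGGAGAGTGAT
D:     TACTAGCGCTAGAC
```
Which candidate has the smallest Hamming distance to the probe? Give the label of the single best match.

B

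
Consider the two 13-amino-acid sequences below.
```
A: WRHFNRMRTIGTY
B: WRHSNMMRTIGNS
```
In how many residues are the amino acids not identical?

4

Mismatches (1-based): residue 4: F→S; residue 6: R→M; residue 12: T→N; residue 13: Y→S.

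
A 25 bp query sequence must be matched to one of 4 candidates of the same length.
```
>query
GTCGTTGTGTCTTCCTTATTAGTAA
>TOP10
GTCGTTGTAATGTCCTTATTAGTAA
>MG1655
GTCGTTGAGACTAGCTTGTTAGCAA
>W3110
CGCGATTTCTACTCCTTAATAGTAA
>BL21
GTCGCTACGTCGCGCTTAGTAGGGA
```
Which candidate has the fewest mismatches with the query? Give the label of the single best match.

TOP10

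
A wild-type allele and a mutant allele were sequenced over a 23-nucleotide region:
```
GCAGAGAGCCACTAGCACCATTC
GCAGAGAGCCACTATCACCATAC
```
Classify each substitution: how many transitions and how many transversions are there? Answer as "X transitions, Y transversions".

Mismatches (1-based):
base 15: G→T (purine→pyrimidine, transversion)
base 22: T→A (pyrimidine→purine, transversion)

0 transitions, 2 transversions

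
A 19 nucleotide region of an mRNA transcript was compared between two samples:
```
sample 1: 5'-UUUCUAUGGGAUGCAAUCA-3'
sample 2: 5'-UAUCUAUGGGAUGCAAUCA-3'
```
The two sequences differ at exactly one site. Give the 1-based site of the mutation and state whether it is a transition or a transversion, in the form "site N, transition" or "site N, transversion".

site 2, transversion

The sequences differ only at site 2: U→A (pyrimidine→purine), a transversion.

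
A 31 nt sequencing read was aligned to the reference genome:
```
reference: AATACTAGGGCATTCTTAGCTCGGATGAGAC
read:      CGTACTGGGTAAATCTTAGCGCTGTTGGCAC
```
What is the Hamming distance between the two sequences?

Comparing position by position, 11 positions differ: 1 (A/C), 2 (A/G), 7 (A/G), 10 (G/T), 11 (C/A), 13 (T/A), 21 (T/G), 23 (G/T), 25 (A/T), 28 (A/G), 29 (G/C).

11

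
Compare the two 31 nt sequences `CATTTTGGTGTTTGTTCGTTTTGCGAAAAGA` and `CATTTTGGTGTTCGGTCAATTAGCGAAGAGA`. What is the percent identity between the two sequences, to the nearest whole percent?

81%

Mismatches at positions 13, 15, 18, 19, 22, 28 (1-based): 6 of 31.
Identical positions: 25/31 = 80.65% → 81%.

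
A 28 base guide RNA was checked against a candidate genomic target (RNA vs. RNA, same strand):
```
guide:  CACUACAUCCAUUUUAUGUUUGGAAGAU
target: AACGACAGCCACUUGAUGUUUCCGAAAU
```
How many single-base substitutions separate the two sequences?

9

Comparing position by position, 9 positions differ: 1 (C/A), 4 (U/G), 8 (U/G), 12 (U/C), 15 (U/G), 22 (G/C), 23 (G/C), 24 (A/G), 26 (G/A).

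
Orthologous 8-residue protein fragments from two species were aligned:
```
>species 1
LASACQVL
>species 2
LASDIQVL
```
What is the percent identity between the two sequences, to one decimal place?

2 positions differ (4, 5), so 6 of 8 match: 6/8 = 75%.

75.0%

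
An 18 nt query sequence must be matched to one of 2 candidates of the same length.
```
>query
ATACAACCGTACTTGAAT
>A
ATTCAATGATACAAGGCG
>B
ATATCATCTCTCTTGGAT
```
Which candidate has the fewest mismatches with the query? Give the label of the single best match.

B

A differs at 9 positions; B differs at 7 positions. The closest is B.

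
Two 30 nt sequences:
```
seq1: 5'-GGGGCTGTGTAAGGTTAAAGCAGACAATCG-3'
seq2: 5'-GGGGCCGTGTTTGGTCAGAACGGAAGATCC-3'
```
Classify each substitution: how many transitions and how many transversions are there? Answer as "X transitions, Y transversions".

Mismatches (1-based):
position 6: T→C (pyrimidine→pyrimidine, transition)
position 11: A→T (purine→pyrimidine, transversion)
position 12: A→T (purine→pyrimidine, transversion)
position 16: T→C (pyrimidine→pyrimidine, transition)
position 18: A→G (purine→purine, transition)
position 20: G→A (purine→purine, transition)
position 22: A→G (purine→purine, transition)
position 25: C→A (pyrimidine→purine, transversion)
position 26: A→G (purine→purine, transition)
position 30: G→C (purine→pyrimidine, transversion)

6 transitions, 4 transversions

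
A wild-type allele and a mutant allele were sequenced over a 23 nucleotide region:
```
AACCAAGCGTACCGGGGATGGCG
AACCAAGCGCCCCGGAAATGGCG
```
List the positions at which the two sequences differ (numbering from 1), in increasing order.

10, 11, 16, 17

Differences at position 10 (T→C), position 11 (A→C), position 16 (G→A), position 17 (G→A).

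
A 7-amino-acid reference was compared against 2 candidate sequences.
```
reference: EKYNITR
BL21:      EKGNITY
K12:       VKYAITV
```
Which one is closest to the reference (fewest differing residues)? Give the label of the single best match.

Hamming distances to reference — BL21: 2; K12: 3.
Smallest is BL21 with 2 mismatches.

BL21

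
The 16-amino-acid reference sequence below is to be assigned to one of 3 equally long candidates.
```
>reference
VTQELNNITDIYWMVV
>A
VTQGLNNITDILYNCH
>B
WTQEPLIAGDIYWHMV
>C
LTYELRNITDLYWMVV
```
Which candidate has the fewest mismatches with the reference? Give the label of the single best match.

C

A differs at 6 residues; B differs at 8 residues; C differs at 4 residues. The closest is C.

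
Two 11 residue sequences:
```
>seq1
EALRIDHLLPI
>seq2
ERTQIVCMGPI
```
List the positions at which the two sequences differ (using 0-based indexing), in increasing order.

1, 2, 3, 5, 6, 7, 8

Scanning 0-based: 1: A/R; 2: L/T; 3: R/Q; 5: D/V; 6: H/C; 7: L/M; 8: L/G.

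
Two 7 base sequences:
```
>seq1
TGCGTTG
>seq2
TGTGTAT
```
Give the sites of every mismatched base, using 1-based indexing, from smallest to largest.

Differences at site 3 (C→T), site 6 (T→A), site 7 (G→T).

3, 6, 7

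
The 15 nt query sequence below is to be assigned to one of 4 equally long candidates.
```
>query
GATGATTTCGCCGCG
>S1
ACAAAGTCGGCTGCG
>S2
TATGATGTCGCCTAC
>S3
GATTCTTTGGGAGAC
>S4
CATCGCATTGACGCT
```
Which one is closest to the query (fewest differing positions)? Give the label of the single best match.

S2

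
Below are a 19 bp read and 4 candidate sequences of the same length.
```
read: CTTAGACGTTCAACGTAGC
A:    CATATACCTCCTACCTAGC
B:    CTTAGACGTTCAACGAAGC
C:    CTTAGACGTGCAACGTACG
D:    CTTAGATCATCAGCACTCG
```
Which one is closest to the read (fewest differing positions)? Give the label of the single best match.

B

Hamming distances to read — A: 6; B: 1; C: 3; D: 9.
Smallest is B with 1 mismatch.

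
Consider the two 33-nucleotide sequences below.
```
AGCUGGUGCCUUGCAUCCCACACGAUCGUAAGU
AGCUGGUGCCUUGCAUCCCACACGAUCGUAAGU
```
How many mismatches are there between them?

0

The two sequences are identical at every position.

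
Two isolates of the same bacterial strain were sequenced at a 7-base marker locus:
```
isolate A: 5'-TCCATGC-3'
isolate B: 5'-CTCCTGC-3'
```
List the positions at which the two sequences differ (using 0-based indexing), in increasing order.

0, 1, 3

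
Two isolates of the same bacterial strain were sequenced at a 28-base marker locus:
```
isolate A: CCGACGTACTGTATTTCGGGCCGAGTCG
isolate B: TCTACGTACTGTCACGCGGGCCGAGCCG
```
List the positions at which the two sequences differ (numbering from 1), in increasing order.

1, 3, 13, 14, 15, 16, 26

Scanning 1-based: 1: C/T; 3: G/T; 13: A/C; 14: T/A; 15: T/C; 16: T/G; 26: T/C.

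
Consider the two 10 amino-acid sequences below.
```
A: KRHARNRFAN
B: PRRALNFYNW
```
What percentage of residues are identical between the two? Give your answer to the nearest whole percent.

7 positions differ (1, 3, 5, 7, 8, 9, 10), so 3 of 10 match: 3/10 = 30%.

30%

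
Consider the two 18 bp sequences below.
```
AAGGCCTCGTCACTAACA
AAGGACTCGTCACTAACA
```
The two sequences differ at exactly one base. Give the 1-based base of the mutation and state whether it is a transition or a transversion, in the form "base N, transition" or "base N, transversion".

The sequences differ only at base 5: C→A (pyrimidine→purine), a transversion.

base 5, transversion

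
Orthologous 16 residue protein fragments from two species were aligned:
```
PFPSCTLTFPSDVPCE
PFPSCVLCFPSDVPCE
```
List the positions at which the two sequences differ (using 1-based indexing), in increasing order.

6, 8

Scanning 1-based: 6: T/V; 8: T/C.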